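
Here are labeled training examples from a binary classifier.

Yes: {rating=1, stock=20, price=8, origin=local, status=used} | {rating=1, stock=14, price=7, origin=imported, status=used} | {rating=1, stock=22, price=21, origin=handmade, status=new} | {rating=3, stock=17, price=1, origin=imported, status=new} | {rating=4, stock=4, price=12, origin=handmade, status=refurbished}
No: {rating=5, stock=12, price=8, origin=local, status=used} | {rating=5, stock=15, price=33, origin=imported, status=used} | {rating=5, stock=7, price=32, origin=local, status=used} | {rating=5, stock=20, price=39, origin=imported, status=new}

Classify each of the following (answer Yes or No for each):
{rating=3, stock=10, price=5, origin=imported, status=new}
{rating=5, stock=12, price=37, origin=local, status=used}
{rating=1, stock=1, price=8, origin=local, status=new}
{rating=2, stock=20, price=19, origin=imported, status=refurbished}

Yes, No, Yes, Yes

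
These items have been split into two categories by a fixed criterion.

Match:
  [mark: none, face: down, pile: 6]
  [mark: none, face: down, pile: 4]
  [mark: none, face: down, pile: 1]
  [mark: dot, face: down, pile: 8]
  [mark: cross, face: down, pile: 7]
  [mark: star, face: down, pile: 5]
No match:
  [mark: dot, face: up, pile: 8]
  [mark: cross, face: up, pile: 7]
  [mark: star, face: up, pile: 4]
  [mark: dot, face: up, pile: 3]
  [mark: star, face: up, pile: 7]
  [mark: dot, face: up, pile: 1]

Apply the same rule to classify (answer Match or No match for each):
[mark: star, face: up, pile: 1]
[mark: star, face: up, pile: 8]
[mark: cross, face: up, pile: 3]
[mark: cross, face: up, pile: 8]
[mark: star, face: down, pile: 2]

No match, No match, No match, No match, Match

Every 'Match' example satisfies: face is down. None of the 'No match' examples do.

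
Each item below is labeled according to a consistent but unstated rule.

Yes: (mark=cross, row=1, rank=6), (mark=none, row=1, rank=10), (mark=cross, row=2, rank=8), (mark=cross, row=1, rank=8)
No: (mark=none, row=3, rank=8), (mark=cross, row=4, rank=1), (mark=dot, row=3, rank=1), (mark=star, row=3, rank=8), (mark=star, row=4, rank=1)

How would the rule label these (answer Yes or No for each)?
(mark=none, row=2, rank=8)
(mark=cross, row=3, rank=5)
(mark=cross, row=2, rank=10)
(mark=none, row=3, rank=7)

The pattern is that an item is 'Yes' exactly when: row ≤ 2.
(mark=none, row=2, rank=8): row = 2 — fits, so Yes. (mark=cross, row=3, rank=5): row = 3 — does not pass, so No. (mark=cross, row=2, rank=10): row = 2 — fits, so Yes. (mark=none, row=3, rank=7): row = 3 — does not pass, so No.

Yes, No, Yes, No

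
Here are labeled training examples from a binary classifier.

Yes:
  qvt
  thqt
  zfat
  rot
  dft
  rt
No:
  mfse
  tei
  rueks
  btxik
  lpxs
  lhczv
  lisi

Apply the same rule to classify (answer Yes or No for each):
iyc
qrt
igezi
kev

No, Yes, No, No

One predicate separates the groups cleanly: ends with 't'.
iyc: ends with 'c', does not satisfy this → No.
qrt: ends with 't', has this property → Yes.
igezi: ends with 'i', does not satisfy this → No.
kev: ends with 'v', does not satisfy this → No.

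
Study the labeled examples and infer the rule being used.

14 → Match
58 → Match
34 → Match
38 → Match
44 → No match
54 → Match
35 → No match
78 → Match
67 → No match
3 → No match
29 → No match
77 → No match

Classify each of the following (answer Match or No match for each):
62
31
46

Match, No match, Match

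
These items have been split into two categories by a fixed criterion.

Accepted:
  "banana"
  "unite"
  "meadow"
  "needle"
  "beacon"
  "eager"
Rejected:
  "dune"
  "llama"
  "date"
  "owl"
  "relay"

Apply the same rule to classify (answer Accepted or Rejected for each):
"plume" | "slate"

Rejected, Rejected

One predicate separates the groups cleanly: has ≥ 3 vowels.
"plume": Rejected (2 vowels). "slate": Rejected (2 vowels).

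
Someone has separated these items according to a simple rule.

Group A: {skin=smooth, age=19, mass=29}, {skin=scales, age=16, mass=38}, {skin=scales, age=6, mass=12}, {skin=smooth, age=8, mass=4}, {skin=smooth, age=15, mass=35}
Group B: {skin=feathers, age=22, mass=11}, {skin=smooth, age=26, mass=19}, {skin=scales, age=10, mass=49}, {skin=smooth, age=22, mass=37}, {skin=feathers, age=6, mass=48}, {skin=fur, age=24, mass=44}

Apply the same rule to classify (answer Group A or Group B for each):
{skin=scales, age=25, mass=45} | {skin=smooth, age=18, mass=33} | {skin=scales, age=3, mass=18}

The simplest hypothesis consistent with all the labels is: age ≤ 19 AND mass ≤ 38.

Group B, Group A, Group A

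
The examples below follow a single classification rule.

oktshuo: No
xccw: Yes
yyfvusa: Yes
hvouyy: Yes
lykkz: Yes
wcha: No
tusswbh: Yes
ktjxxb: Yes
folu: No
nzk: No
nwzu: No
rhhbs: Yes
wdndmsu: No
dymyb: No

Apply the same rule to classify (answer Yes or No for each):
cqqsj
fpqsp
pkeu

Yes, No, No

All 'Yes' examples share one property — has a double letter — and every 'No' example lacks it.
cqqsj: 'qq' doubled, passes → Yes. fpqsp: no doubled letter, fails the rule → No. pkeu: no doubled letter, fails the rule → No.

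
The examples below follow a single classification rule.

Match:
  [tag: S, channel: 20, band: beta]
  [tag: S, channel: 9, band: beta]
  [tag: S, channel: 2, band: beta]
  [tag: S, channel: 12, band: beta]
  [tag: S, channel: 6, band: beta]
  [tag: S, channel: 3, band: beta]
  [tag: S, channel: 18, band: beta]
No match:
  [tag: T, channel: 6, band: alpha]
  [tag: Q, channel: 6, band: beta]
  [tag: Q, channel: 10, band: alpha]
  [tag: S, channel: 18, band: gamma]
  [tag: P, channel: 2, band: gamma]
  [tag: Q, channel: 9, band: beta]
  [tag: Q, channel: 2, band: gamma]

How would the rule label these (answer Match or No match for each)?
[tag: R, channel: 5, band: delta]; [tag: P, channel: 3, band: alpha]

No match, No match

The simplest hypothesis consistent with all the labels is: tag is S AND band is beta.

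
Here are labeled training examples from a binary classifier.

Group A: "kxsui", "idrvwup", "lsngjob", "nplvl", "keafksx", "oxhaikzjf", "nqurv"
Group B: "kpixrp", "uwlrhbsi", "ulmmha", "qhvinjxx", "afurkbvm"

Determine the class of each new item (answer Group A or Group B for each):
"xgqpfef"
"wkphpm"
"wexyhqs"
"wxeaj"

Group A, Group B, Group A, Group A

Every 'Group A' example satisfies: odd length. None of the 'Group B' examples do.
"xgqpfef" — length 7, hence Group A. "wkphpm" — length 6, hence Group B. "wexyhqs" — length 7, hence Group A. "wxeaj" — length 5, hence Group A.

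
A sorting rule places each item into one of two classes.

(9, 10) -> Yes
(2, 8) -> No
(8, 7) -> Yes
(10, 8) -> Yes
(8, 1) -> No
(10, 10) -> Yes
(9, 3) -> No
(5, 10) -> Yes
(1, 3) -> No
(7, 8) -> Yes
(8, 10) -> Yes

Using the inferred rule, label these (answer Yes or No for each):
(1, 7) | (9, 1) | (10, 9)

The simplest hypothesis consistent with all the labels is: sum ≥ 15.
(1, 7) — 1+7 = 8, hence No. (9, 1) — 9+1 = 10, hence No. (10, 9) — 10+9 = 19, hence Yes.

No, No, Yes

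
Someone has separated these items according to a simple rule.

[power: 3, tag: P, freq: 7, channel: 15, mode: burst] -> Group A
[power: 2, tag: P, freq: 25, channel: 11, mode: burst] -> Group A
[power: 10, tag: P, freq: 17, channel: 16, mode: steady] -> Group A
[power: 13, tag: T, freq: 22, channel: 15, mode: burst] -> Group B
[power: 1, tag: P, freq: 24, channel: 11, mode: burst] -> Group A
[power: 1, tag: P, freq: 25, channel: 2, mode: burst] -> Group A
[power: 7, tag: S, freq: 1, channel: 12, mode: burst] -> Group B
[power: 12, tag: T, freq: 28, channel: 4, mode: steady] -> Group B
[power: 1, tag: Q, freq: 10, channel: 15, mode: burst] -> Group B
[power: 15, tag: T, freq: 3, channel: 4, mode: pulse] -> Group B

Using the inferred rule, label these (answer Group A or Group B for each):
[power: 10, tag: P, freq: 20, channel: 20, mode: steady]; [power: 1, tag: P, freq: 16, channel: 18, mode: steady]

Group A, Group A

Every 'Group A' example satisfies: tag is P. None of the 'Group B' examples do.
[power: 10, tag: P, freq: 20, channel: 20, mode: steady] → tag is P → Group A. [power: 1, tag: P, freq: 16, channel: 18, mode: steady] → tag is P → Group A.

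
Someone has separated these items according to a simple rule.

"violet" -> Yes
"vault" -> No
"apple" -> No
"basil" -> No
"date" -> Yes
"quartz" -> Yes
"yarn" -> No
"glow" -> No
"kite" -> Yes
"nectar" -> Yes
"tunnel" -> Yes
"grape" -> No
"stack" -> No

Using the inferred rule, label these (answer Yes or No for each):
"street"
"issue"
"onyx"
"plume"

Yes, No, No, No

One predicate separates the groups cleanly: even length AND contains 't'.
"street": length 6, has 't', checks out → Yes. "issue": length 5, no 't', does not pass → No. "onyx": length 4, no 't', does not pass → No. "plume": length 5, no 't', does not pass → No.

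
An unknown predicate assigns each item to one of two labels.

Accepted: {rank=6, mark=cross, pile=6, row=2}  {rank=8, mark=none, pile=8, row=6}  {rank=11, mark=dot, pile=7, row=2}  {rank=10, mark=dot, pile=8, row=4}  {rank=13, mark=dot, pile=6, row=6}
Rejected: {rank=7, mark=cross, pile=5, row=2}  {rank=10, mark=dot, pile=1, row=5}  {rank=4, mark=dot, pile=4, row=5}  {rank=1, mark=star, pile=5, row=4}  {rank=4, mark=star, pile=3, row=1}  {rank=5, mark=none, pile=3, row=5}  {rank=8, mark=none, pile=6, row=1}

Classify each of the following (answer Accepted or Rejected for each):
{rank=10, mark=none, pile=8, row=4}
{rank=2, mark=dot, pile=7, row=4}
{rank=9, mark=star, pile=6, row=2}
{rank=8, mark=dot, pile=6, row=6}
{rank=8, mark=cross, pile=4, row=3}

Accepted, Accepted, Accepted, Accepted, Rejected

The rule appears to be: pile ≥ 6 AND row ≥ 2.
{rank=10, mark=none, pile=8, row=4} — pile = 8, row = 4, hence Accepted. {rank=2, mark=dot, pile=7, row=4} — pile = 7, row = 4, hence Accepted. {rank=9, mark=star, pile=6, row=2} — pile = 6, row = 2, hence Accepted. {rank=8, mark=dot, pile=6, row=6} — pile = 6, row = 6, hence Accepted. {rank=8, mark=cross, pile=4, row=3} — pile = 4, row = 3, hence Rejected.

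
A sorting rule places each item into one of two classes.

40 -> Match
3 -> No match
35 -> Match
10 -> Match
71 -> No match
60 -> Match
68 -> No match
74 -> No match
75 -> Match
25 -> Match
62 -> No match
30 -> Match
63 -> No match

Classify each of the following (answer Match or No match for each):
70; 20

Checking candidate rules against both groups, what survives is: multiple of 5.
70: 70 = 5·14 — satisfies this, so Match. 20: 20 = 5·4 — satisfies this, so Match.

Match, Match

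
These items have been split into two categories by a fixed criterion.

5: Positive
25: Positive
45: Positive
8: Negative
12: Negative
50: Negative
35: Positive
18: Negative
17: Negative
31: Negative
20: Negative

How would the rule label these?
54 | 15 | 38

Comparing the two groups points to one rule — ends in digit 5.

Negative, Positive, Negative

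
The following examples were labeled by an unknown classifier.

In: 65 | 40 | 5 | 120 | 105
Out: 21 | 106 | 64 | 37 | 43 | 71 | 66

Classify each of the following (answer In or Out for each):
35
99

In, Out

Rule: multiple of 5. This holds for each 'In' example and fails for each 'Out' one.
35 → 35 = 5·7 → In.
99 → 99 = 5·19 + 4 → Out.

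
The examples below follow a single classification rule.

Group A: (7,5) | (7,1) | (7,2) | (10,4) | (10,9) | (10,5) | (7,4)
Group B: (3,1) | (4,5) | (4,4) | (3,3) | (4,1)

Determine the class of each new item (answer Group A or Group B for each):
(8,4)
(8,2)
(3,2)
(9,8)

The classifier is using: first ≥ 5.
Group A: (8,4), since first 8. Group A: (8,2), since first 8. Group B: (3,2), since first 3. Group A: (9,8), since first 9.

Group A, Group A, Group B, Group A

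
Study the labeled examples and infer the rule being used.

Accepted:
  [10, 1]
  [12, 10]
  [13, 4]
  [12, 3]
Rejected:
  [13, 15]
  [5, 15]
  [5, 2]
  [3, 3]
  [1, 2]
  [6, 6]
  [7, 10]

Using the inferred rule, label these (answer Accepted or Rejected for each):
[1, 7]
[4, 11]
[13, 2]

Rejected, Rejected, Accepted

One predicate separates the groups cleanly: first > second AND sum ≥ 11.
[1, 7]: Rejected (1 < 7, 1+7 = 8). [4, 11]: Rejected (4 < 11, 4+11 = 15). [13, 2]: Accepted (13 > 2, 13+2 = 15).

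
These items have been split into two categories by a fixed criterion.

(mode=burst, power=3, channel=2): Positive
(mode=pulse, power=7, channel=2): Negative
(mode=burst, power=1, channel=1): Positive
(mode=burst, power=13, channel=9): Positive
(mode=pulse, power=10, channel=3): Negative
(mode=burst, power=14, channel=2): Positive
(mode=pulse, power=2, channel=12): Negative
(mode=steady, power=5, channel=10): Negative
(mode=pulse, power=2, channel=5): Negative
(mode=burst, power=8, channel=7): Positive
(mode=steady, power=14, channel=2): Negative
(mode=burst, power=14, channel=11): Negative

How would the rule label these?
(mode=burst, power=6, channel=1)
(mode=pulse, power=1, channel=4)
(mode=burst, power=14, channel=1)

Positive, Negative, Positive

The simplest hypothesis consistent with all the labels is: mode is burst AND channel ≤ 9.
(mode=burst, power=6, channel=1): mode is burst, channel = 1, has this property → Positive. (mode=pulse, power=1, channel=4): mode is pulse, channel = 4, fails the rule → Negative. (mode=burst, power=14, channel=1): mode is burst, channel = 1, has this property → Positive.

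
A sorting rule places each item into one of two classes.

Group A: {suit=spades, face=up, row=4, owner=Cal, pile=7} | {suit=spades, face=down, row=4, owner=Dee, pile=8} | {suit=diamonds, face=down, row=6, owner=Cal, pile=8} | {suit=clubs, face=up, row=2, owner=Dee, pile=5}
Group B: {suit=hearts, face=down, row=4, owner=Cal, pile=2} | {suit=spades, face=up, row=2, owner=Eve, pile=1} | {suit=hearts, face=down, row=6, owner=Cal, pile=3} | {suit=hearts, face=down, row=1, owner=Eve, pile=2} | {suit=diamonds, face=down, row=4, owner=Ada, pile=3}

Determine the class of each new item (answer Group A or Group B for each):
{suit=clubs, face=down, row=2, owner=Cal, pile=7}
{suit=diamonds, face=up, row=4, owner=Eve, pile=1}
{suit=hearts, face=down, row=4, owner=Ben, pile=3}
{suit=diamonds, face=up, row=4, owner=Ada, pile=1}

The pattern is that an item is 'Group A' exactly when: pile ≥ 5.

Group A, Group B, Group B, Group B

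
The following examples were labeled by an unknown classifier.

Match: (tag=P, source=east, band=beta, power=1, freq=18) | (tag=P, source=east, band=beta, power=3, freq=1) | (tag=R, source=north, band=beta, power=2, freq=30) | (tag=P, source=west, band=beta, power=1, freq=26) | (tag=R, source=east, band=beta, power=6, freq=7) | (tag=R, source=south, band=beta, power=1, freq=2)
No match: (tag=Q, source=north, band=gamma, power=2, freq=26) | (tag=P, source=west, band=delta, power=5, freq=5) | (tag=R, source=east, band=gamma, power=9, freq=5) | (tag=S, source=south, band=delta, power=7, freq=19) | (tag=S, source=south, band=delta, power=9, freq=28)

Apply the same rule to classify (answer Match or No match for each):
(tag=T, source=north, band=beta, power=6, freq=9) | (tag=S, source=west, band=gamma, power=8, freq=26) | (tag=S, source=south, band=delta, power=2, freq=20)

Match, No match, No match

The common property of the 'Match' items is: band is beta. No 'No match' item has it.
(tag=T, source=north, band=beta, power=6, freq=9): band is beta — fits, so Match. (tag=S, source=west, band=gamma, power=8, freq=26): band is gamma — does not fit, so No match. (tag=S, source=south, band=delta, power=2, freq=20): band is delta — does not fit, so No match.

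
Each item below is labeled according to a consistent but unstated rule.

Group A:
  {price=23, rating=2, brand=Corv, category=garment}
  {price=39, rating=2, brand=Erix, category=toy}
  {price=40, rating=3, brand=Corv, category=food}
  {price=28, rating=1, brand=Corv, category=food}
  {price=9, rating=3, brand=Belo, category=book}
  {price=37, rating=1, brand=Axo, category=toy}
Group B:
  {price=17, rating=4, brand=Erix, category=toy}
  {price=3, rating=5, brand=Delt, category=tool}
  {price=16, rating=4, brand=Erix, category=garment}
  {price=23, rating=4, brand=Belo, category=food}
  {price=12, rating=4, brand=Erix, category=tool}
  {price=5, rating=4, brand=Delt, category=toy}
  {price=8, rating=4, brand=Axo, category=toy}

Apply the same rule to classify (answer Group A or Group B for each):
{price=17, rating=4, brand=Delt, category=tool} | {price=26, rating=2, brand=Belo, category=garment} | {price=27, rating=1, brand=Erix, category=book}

Group B, Group A, Group A

The distinguishing property — rating ≤ 3 — holds for all the 'Group A' cases and none of the 'Group B' cases.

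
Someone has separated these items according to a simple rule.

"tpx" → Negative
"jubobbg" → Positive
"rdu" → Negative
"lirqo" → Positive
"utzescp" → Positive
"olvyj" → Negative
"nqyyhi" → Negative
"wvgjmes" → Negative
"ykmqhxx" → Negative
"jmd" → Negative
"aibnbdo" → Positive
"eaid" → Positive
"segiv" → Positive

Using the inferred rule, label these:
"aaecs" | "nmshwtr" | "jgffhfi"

Positive, Negative, Negative

Every 'Positive' example satisfies: has ≥ 2 vowels. None of the 'Negative' examples do.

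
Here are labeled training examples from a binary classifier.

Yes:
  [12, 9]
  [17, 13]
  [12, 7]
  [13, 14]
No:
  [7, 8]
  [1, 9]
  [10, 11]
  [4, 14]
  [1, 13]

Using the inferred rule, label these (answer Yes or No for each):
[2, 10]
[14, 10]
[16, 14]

The classifier is using: first ≥ 11.
[2, 10]: No (first 2). [14, 10]: Yes (first 14). [16, 14]: Yes (first 16).

No, Yes, Yes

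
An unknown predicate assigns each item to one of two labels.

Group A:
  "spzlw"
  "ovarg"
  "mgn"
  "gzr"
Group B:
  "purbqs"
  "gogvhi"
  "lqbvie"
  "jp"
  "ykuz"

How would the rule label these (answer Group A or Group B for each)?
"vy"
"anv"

Group B, Group A

The simplest hypothesis consistent with all the labels is: odd length.
"vy": length 2 — does not pass, so Group B.
"anv": length 3 — satisfies this, so Group A.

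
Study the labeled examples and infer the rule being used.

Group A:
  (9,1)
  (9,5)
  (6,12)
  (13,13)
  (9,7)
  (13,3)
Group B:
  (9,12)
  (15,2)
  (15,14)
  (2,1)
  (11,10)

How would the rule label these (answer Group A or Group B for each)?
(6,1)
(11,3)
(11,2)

Group B, Group A, Group B

All 'Group A' examples share one property — sum is even — and every 'Group B' example lacks it.
Group B: (6,1), since 6+1 = 7.
Group A: (11,3), since 11+3 = 14.
Group B: (11,2), since 11+2 = 13.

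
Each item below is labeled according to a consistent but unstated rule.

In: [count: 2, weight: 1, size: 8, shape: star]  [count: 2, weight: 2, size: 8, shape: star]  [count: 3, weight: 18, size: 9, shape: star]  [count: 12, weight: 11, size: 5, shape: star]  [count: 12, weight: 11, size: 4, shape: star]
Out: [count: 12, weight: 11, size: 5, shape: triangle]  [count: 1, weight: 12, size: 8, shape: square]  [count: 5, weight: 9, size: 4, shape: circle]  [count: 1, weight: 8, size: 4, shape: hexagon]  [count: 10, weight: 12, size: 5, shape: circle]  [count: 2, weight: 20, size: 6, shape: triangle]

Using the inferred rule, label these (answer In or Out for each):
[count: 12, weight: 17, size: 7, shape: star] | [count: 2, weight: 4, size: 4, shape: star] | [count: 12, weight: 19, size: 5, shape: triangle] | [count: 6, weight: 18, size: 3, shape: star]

In, In, Out, In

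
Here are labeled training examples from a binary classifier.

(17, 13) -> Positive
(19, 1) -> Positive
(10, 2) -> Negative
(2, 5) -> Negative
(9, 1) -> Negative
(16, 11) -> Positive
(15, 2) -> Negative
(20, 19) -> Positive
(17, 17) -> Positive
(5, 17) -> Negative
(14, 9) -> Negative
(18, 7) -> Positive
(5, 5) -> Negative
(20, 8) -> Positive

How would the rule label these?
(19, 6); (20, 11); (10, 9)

The pattern is that an item is 'Positive' exactly when: first ≥ 16.
(19, 6): Positive (first 19).
(20, 11): Positive (first 20).
(10, 9): Negative (first 10).

Positive, Positive, Negative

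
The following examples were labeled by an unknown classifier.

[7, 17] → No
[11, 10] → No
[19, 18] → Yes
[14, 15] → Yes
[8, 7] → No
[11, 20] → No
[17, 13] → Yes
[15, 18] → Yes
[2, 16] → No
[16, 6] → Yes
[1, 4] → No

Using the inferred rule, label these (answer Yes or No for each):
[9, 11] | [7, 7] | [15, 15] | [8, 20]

No, No, Yes, No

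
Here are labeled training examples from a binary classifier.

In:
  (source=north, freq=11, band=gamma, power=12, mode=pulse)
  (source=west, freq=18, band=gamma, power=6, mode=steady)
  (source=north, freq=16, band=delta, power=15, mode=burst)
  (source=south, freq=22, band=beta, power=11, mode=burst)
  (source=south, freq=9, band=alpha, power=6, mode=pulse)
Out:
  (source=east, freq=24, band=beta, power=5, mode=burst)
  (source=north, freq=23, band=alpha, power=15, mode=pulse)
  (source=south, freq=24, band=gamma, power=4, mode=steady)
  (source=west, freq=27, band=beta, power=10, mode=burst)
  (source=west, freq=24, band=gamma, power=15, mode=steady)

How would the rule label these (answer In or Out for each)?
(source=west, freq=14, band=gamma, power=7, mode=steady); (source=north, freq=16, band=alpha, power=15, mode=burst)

In, In

A rule that fits every label: freq ≤ 22 — true of each 'In' example, false of each 'Out' one.
(source=west, freq=14, band=gamma, power=7, mode=steady): freq = 14 — checks out, so In. (source=north, freq=16, band=alpha, power=15, mode=burst): freq = 16 — checks out, so In.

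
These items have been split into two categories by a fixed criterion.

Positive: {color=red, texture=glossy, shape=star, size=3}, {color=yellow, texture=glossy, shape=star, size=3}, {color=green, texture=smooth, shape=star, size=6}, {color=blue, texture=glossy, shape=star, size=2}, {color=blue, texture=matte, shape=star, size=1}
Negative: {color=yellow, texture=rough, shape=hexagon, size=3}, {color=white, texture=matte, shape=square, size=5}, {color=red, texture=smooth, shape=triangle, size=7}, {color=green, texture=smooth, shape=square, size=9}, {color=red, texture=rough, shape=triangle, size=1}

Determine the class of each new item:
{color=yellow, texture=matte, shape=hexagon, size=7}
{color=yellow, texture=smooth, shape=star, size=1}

Negative, Positive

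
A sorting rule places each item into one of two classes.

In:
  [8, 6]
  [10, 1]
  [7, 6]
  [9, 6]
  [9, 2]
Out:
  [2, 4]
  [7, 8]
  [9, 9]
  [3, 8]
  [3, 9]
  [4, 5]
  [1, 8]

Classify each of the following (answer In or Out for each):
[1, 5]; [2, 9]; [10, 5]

Out, Out, In

Looking at the examples, the only property every 'In' case has and every 'Out' case lacks is: first > second.
[1, 5] — 1 < 5, hence Out.
[2, 9] — 2 < 9, hence Out.
[10, 5] — 10 > 5, hence In.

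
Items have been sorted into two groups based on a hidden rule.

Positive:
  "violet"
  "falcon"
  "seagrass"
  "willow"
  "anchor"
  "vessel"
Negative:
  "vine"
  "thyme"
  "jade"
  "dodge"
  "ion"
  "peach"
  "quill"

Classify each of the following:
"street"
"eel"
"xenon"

Rule: length ≥ 6. This holds for each 'Positive' example and fails for each 'Negative' one.
"street": length 6 — matches, so Positive.
"eel": length 3 — lacks this property, so Negative.
"xenon": length 5 — lacks this property, so Negative.

Positive, Negative, Negative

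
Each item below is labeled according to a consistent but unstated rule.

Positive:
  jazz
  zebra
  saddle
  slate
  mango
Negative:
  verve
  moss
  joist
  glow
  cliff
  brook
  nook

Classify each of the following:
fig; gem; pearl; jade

Negative, Negative, Positive, Positive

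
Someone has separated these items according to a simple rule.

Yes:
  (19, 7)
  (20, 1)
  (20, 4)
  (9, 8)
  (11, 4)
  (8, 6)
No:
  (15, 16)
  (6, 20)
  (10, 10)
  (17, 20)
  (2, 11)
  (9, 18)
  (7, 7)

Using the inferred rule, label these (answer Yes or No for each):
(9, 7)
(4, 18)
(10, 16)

All 'Yes' examples share one property — first > second — and every 'No' example lacks it.
Yes: (9, 7), since 9 > 7. No: (4, 18), since 4 < 18. No: (10, 16), since 10 < 16.

Yes, No, No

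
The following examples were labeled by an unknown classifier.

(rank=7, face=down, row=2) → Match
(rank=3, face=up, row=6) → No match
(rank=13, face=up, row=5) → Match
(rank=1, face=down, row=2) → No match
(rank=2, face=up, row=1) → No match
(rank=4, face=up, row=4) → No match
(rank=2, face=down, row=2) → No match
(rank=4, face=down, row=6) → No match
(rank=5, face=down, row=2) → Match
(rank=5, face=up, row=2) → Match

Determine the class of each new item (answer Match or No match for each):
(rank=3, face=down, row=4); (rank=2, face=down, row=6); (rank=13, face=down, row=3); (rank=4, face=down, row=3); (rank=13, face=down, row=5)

No match, No match, Match, No match, Match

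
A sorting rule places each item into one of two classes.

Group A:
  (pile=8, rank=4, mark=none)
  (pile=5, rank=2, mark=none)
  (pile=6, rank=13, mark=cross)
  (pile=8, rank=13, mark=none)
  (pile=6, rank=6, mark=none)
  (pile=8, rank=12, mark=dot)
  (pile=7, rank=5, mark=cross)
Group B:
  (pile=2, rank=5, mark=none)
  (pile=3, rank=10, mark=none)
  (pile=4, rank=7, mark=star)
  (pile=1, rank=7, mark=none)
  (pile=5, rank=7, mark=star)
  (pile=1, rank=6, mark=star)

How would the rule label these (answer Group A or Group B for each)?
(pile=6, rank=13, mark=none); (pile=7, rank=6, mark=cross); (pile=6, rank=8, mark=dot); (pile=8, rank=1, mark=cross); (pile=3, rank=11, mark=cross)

The pattern is that an item is 'Group A' exactly when: pile ≥ 6 OR rank = 2.
(pile=6, rank=13, mark=none): pile = 6, rank = 13, meets the rule → Group A.
(pile=7, rank=6, mark=cross): pile = 7, rank = 6, meets the rule → Group A.
(pile=6, rank=8, mark=dot): pile = 6, rank = 8, meets the rule → Group A.
(pile=8, rank=1, mark=cross): pile = 8, rank = 1, meets the rule → Group A.
(pile=3, rank=11, mark=cross): pile = 3, rank = 11, does not pass → Group B.

Group A, Group A, Group A, Group A, Group B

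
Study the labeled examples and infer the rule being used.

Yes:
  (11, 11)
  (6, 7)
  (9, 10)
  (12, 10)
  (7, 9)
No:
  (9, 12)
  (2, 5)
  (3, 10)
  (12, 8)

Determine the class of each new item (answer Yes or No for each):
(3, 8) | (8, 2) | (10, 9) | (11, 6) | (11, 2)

One predicate separates the groups cleanly: |first − second| ≤ 2.
No: (3, 8), since |3−8| = 5. No: (8, 2), since |8−2| = 6. Yes: (10, 9), since |10−9| = 1. No: (11, 6), since |11−6| = 5. No: (11, 2), since |11−2| = 9.

No, No, Yes, No, No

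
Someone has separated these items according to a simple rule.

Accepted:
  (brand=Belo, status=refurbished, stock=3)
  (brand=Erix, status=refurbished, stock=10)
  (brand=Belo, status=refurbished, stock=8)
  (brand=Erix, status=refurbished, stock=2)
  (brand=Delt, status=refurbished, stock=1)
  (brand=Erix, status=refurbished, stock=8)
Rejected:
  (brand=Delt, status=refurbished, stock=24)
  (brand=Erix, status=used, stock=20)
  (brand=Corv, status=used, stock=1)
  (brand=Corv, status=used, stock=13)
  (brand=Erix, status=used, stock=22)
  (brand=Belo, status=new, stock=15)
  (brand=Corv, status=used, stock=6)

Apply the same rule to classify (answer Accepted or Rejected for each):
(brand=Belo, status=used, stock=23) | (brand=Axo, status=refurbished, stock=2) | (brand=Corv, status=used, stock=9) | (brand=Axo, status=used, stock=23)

The distinguishing property — status is refurbished AND stock ≤ 10 — holds for all the 'Accepted' cases and none of the 'Rejected' cases.
(brand=Belo, status=used, stock=23): status is used, stock = 23 — doesn't qualify, so Rejected. (brand=Axo, status=refurbished, stock=2): status is refurbished, stock = 2 — passes, so Accepted. (brand=Corv, status=used, stock=9): status is used, stock = 9 — doesn't qualify, so Rejected. (brand=Axo, status=used, stock=23): status is used, stock = 23 — doesn't qualify, so Rejected.

Rejected, Accepted, Rejected, Rejected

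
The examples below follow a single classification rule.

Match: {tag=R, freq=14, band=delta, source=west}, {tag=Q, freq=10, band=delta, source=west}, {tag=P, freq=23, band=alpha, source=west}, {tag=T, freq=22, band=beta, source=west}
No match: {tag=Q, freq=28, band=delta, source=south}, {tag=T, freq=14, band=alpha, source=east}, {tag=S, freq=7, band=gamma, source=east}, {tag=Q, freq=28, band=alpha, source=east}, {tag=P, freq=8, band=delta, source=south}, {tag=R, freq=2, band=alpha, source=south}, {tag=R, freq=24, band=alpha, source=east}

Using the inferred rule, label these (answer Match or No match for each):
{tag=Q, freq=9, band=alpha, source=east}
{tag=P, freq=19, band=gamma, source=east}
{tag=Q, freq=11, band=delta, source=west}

No match, No match, Match

Checking candidate rules against both groups, what survives is: source is west.
{tag=Q, freq=9, band=alpha, source=east} — source is east, hence No match. {tag=P, freq=19, band=gamma, source=east} — source is east, hence No match. {tag=Q, freq=11, band=delta, source=west} — source is west, hence Match.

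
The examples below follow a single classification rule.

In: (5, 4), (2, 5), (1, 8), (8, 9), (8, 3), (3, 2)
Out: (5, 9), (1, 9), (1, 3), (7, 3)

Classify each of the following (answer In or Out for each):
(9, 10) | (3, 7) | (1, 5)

Rule: sum is odd. This holds for each 'In' example and fails for each 'Out' one.

In, Out, Out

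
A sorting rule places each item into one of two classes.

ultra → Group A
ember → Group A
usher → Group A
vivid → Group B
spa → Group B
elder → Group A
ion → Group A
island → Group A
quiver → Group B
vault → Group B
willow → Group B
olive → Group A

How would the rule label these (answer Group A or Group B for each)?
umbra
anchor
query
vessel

Group A, Group A, Group B, Group B

'Group A' ⟺ starts with a vowel.
umbra: starts with 'u', satisfies this → Group A. anchor: starts with 'a', satisfies this → Group A. query: starts with 'q', fails this test → Group B. vessel: starts with 'v', fails this test → Group B.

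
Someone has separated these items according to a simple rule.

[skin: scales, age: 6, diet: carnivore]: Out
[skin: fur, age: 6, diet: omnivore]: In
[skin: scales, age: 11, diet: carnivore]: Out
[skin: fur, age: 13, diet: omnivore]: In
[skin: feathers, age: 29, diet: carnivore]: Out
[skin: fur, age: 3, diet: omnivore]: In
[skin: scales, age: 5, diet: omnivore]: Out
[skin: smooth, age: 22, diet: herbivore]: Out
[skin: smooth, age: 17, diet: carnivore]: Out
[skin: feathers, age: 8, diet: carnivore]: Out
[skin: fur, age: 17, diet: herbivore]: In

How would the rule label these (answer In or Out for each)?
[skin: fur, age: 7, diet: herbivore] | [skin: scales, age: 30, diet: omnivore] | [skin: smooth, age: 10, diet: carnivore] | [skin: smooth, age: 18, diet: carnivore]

In, Out, Out, Out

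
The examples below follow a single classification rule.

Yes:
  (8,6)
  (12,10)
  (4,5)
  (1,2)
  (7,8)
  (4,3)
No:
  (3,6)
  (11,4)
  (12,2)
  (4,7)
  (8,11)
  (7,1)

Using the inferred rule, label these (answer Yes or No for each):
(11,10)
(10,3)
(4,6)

The distinguishing property — |first − second| ≤ 2 — holds for all the 'Yes' cases and none of the 'No' cases.

Yes, No, Yes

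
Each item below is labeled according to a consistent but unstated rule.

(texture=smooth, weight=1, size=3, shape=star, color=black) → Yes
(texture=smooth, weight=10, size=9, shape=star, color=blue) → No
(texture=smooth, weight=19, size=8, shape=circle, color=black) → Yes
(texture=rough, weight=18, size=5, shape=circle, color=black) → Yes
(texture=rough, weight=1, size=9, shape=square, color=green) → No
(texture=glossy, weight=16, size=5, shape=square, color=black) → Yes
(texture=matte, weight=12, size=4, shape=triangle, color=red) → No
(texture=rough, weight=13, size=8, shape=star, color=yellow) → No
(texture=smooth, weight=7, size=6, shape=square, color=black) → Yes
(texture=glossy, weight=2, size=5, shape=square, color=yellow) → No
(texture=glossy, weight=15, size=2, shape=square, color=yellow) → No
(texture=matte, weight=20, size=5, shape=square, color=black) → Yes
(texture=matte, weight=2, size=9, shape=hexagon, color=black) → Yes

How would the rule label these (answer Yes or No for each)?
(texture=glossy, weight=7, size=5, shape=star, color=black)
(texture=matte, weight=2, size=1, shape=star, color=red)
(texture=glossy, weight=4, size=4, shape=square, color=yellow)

Yes, No, No

The common property of the 'Yes' items is: color is black. No 'No' item has it.
(texture=glossy, weight=7, size=5, shape=star, color=black) → color is black → Yes. (texture=matte, weight=2, size=1, shape=star, color=red) → color is red → No. (texture=glossy, weight=4, size=4, shape=square, color=yellow) → color is yellow → No.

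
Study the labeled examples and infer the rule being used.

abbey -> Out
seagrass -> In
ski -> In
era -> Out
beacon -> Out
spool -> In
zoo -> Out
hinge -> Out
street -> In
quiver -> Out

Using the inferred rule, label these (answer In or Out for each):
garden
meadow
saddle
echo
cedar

Out, Out, In, Out, Out

Every 'In' example satisfies: contains 's'. None of the 'Out' examples do.
garden: Out (no 's').
meadow: Out (no 's').
saddle: In (has 's').
echo: Out (no 's').
cedar: Out (no 's').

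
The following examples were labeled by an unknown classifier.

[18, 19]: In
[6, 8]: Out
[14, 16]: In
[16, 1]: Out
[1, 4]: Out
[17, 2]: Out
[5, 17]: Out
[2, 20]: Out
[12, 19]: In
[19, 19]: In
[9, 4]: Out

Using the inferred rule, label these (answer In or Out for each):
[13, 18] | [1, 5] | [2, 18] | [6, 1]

In, Out, Out, Out

Every 'In' example satisfies: sum ≥ 30. None of the 'Out' examples do.
[13, 18]: In (13+18 = 31).
[1, 5]: Out (1+5 = 6).
[2, 18]: Out (2+18 = 20).
[6, 1]: Out (6+1 = 7).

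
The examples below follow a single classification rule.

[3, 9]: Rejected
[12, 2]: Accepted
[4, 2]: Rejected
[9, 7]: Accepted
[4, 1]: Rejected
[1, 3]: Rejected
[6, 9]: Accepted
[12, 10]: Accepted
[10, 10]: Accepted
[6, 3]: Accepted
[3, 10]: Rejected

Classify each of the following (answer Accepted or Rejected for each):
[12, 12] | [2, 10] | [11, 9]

Rule: first ≥ 6. This holds for each 'Accepted' example and fails for each 'Rejected' one.

Accepted, Rejected, Accepted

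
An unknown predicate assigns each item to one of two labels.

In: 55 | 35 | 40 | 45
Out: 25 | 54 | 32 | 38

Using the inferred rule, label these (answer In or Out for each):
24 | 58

One predicate separates the groups cleanly: multiple of 5 AND at least 32.
24 — 24 = 5·4 + 4, 24 < 32, hence Out.
58 — 58 = 5·11 + 3, 58 ≥ 32, hence Out.

Out, Out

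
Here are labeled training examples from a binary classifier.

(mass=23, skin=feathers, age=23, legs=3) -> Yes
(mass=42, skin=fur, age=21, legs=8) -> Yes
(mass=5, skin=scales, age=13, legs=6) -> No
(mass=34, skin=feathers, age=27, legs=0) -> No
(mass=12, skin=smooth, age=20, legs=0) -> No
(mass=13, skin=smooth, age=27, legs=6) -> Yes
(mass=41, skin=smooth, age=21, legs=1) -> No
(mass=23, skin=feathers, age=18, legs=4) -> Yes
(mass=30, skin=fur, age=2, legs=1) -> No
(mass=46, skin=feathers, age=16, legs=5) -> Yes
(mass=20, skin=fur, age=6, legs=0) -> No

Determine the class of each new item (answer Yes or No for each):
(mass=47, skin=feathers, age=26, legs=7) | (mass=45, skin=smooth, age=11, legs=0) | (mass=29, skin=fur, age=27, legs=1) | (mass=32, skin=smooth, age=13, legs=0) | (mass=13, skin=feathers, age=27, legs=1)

Yes, No, No, No, No

The distinguishing property — age ≥ 16 AND legs ≥ 3 — holds for all the 'Yes' cases and none of the 'No' cases.
Yes: (mass=47, skin=feathers, age=26, legs=7), since age = 26, legs = 7. No: (mass=45, skin=smooth, age=11, legs=0), since age = 11, legs = 0. No: (mass=29, skin=fur, age=27, legs=1), since age = 27, legs = 1. No: (mass=32, skin=smooth, age=13, legs=0), since age = 13, legs = 0. No: (mass=13, skin=feathers, age=27, legs=1), since age = 27, legs = 1.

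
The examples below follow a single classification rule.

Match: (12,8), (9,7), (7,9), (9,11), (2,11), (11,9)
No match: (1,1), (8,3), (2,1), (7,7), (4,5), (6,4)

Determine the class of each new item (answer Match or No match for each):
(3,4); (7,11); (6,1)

No match, Match, No match

The common property of the 'Match' items is: max ≥ 9. No 'No match' item has it.
(3,4) → max 4 → No match. (7,11) → max 11 → Match. (6,1) → max 6 → No match.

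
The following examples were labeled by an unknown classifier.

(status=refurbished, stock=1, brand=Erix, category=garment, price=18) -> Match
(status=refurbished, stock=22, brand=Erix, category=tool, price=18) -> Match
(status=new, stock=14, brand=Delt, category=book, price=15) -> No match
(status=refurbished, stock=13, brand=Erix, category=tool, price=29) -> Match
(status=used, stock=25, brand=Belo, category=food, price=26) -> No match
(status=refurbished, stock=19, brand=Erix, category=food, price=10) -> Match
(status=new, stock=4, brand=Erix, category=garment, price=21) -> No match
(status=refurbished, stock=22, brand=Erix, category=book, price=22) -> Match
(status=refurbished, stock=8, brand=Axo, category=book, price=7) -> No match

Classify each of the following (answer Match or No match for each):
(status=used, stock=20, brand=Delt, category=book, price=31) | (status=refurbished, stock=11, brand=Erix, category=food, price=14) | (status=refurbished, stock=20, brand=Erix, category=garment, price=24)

The simplest hypothesis consistent with all the labels is: brand is Erix AND status is refurbished.
(status=used, stock=20, brand=Delt, category=book, price=31): No match (brand is Delt, status is used). (status=refurbished, stock=11, brand=Erix, category=food, price=14): Match (brand is Erix, status is refurbished). (status=refurbished, stock=20, brand=Erix, category=garment, price=24): Match (brand is Erix, status is refurbished).

No match, Match, Match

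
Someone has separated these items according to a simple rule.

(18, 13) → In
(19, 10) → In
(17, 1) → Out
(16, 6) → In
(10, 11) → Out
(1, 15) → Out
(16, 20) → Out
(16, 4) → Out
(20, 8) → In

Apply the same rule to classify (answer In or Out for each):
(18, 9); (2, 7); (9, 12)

The classifier is using: first > second AND sum ≥ 21.
(18, 9): 18 > 9, 18+9 = 27, satisfies this → In. (2, 7): 2 < 7, 2+7 = 9, does not satisfy this → Out. (9, 12): 9 < 12, 9+12 = 21, does not satisfy this → Out.

In, Out, Out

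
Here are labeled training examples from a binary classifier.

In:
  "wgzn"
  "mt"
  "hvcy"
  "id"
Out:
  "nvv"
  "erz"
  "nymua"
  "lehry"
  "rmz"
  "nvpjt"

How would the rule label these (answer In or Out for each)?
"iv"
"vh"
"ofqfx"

Looking at the examples, the only property every 'In' case has and every 'Out' case lacks is: even length.
"iv": length 2 — fits, so In. "vh": length 2 — fits, so In. "ofqfx": length 5 — fails this test, so Out.

In, In, Out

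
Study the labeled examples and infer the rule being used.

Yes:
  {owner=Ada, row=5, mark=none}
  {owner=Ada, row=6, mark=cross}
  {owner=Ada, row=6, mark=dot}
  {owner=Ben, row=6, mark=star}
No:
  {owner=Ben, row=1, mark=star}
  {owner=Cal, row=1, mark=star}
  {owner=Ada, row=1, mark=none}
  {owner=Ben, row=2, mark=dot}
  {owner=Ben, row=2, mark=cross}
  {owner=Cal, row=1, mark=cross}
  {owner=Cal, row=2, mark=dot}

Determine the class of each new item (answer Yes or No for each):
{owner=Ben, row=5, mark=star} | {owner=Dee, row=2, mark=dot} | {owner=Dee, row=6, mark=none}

The simplest hypothesis consistent with all the labels is: row ≥ 5.

Yes, No, Yes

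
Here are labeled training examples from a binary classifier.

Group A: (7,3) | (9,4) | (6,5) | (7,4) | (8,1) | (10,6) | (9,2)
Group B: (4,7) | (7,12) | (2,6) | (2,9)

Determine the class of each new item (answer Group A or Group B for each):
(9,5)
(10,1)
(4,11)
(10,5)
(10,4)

Group A, Group A, Group B, Group A, Group A

All 'Group A' examples share one property — first > second — and every 'Group B' example lacks it.
(9,5): 9 > 5 — has this property, so Group A. (10,1): 10 > 1 — has this property, so Group A. (4,11): 4 < 11 — does not satisfy this, so Group B. (10,5): 10 > 5 — has this property, so Group A. (10,4): 10 > 4 — has this property, so Group A.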